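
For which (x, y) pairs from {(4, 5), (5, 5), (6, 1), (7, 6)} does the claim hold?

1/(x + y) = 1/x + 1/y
Testing each pair:
(4, 5): LHS = 1/9, RHS = 9/20 → fails
(5, 5): LHS = 1/10, RHS = 2/5 → fails
(6, 1): LHS = 1/7, RHS = 7/6 → fails
(7, 6): LHS = 1/13, RHS = 13/42 → fails

No pair satisfies the claim.

Answer: None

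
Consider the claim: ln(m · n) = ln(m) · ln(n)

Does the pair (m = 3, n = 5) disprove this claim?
Yes

Substituting m = 3, n = 5:
LHS = ln(3 · 5) = ln(15) ≈ 2.708
RHS = ln(3) · ln(5) ≈ 1.768

Since LHS ≠ RHS, this pair disproves the claim.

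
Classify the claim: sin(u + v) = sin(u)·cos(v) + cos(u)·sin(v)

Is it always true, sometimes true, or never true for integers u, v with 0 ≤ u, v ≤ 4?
The identity holds for every pair in the range. For instance at (u, v) = (0, 2): both sides equal sin(2) ≈ 0.9093.

Answer: Always true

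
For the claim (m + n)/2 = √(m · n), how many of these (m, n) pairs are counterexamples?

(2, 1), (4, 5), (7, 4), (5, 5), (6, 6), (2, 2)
3

Testing each pair:
(2, 1): LHS = 3/2, RHS = √(2) ≈ 1.414 → counterexample
(4, 5): LHS = 9/2, RHS = 2·√(5) ≈ 4.472 → counterexample
(7, 4): LHS = 11/2, RHS = 2·√(7) ≈ 5.292 → counterexample
(5, 5): LHS = 5, RHS = 5 → satisfies claim
(6, 6): LHS = 6, RHS = 6 → satisfies claim
(2, 2): LHS = 2, RHS = 2 → satisfies claim

That makes 3 counterexamples.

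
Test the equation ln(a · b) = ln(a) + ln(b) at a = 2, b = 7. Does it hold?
Holds

Substituting a = 2, b = 7:

LHS = ln(2 · 7) = ln(14) ≈ 2.639
RHS = ln(2) + ln(7) ≈ 2.639

LHS = RHS, so the equation holds at this point.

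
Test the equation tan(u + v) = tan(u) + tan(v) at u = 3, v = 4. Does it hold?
Substituting u = 3, v = 4:

LHS = tan(3 + 4) = tan(7) ≈ 0.8714
RHS = tan(3) + tan(4) ≈ 1.015

LHS ≠ RHS, so the equation does not hold at this point.

Answer: Fails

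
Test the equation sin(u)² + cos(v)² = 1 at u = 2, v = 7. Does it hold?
Fails

Substituting u = 2, v = 7:

LHS = sin(2)² + cos(7)² ≈ 1.395
RHS = 1

LHS ≠ RHS, so the equation does not hold at this point.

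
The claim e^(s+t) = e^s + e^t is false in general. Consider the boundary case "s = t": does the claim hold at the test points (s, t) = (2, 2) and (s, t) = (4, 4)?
At (2, 2): LHS = e^4 ≈ 54.6 ≠ RHS = 2·e^2 ≈ 14.78
At (4, 4): LHS = e^8 ≈ 2981 ≠ RHS = 2·e^4 ≈ 109.2

Answer: No, fails at both test points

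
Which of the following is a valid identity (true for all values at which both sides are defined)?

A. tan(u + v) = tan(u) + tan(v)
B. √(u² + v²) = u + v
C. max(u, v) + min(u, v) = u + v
C

A: fails at (2, 2) — LHS = tan(4) ≈ 1.158, RHS = 2·tan(2) ≈ -4.37.
B: fails at (1, 3) — LHS = √(10) ≈ 3.162, RHS = 4.
C: holds — e.g. at (1, 2), both sides equal 3.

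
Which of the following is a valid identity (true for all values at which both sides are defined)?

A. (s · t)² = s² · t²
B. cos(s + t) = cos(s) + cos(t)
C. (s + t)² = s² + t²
A: holds — e.g. at (1, 1), both sides equal 1.
B: fails at (1, 5) — LHS = cos(6) ≈ 0.9602, RHS = cos(5) + cos(1) ≈ 0.824.
C: fails at (1, 2) — LHS = 9, RHS = 5.

Answer: A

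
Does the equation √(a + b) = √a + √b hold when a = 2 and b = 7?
Fails

Substituting a = 2, b = 7:

LHS = √(2 + 7) = 3
RHS = √2 + √7 = √(2) + √(7) ≈ 4.06

LHS ≠ RHS, so the equation does not hold at this point.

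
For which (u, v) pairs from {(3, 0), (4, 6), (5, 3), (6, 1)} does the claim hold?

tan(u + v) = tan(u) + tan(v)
(3, 0)

Testing each pair:
(3, 0): LHS = tan(3) ≈ -0.1425, RHS = tan(3) ≈ -0.1425 → holds
(4, 6): LHS = tan(10) ≈ 0.6484, RHS = tan(6) + tan(4) ≈ 0.8668 → fails
(5, 3): LHS = tan(8) ≈ -6.8, RHS = tan(5) + tan(3) ≈ -3.523 → fails
(6, 1): LHS = tan(7) ≈ 0.8714, RHS = tan(6) + tan(1) ≈ 1.266 → fails

1 of 4 pairs satisfies the claim.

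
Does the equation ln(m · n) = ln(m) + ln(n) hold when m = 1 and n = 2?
Substituting m = 1, n = 2:

LHS = ln(1 · 2) = ln(2) ≈ 0.6931
RHS = ln(1) + ln(2) = ln(2) ≈ 0.6931

LHS = RHS, so the equation holds at this point.

Answer: Holds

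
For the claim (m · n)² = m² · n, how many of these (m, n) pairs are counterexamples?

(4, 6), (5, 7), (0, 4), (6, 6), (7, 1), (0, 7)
3

Testing each pair:
(4, 6): LHS = 576, RHS = 96 → counterexample
(5, 7): LHS = 1225, RHS = 175 → counterexample
(0, 4): LHS = 0, RHS = 0 → satisfies claim
(6, 6): LHS = 1296, RHS = 216 → counterexample
(7, 1): LHS = 49, RHS = 49 → satisfies claim
(0, 7): LHS = 0, RHS = 0 → satisfies claim

That makes 3 counterexamples.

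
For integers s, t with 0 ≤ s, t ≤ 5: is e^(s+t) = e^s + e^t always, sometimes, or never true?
The claim fails for every pair in the range. For instance at (s, t) = (4, 3): LHS = e^7 ≈ 1097, RHS = e^3 + e^4 ≈ 74.68.

Answer: Never true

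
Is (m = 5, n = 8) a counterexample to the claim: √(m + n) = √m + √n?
Substituting m = 5, n = 8:
LHS = √(5 + 8) = √(13) ≈ 3.606
RHS = √5 + √8 = √(5) + 2·√(2) ≈ 5.064

Since LHS ≠ RHS, this pair disproves the claim.

Answer: Yes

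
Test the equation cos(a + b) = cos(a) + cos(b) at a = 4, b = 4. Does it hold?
Fails

Substituting a = 4, b = 4:

LHS = cos(4 + 4) = cos(8) ≈ -0.1455
RHS = cos(4) + cos(4) = 2·cos(4) ≈ -1.307

LHS ≠ RHS, so the equation does not hold at this point.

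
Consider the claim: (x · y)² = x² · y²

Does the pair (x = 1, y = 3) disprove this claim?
Substituting x = 1, y = 3:
LHS = (1 · 3)² = 9
RHS = 1² · 3² = 9

The sides agree, so this pair does not disprove the claim.

Answer: No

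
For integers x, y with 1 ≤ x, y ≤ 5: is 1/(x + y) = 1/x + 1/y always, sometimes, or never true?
The claim fails for every pair in the range. For instance at (x, y) = (2, 1): LHS = 1/3, RHS = 3/2.

Answer: Never true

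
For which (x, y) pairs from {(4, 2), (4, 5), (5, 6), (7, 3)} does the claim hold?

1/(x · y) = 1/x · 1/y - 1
None

Testing each pair:
(4, 2): LHS = 1/8, RHS = -7/8 → fails
(4, 5): LHS = 1/20, RHS = -19/20 → fails
(5, 6): LHS = 1/30, RHS = -29/30 → fails
(7, 3): LHS = 1/21, RHS = -20/21 → fails

No pair satisfies the claim.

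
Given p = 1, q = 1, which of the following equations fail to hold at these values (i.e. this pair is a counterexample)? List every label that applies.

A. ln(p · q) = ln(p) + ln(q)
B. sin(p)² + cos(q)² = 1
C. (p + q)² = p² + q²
Evaluating each claim at the given values:
A. LHS = 0, RHS = 0 → holds here (LHS = RHS)
B. LHS = cos(1)² + sin(1)² = 1, RHS = 1 → holds here (LHS = RHS)
C. LHS = 4, RHS = 2 → fails here (LHS ≠ RHS)

Answer: C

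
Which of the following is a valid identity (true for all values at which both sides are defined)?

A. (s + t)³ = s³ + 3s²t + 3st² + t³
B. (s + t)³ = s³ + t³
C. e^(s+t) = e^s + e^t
A

A: holds — e.g. at (1, 2), both sides equal 27.
B: fails at (2, 7) — LHS = 729, RHS = 351.
C: fails at (1, 3) — LHS = e^4 ≈ 54.6, RHS = e + e^3 ≈ 22.8.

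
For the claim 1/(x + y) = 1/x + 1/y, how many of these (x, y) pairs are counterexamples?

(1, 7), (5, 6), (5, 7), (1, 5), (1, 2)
5

Testing each pair:
(1, 7): LHS = 1/8, RHS = 8/7 → counterexample
(5, 6): LHS = 1/11, RHS = 11/30 → counterexample
(5, 7): LHS = 1/12, RHS = 12/35 → counterexample
(1, 5): LHS = 1/6, RHS = 6/5 → counterexample
(1, 2): LHS = 1/3, RHS = 3/2 → counterexample

That makes 5 counterexamples.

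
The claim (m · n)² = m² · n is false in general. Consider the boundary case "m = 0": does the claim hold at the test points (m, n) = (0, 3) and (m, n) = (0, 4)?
At (0, 3): LHS = 0, RHS = 0 → equal
At (0, 4): LHS = 0, RHS = 0 → equal

So the claim does hold at both of these boundary points, even though it is not an identity.

Answer: Yes, holds at both test points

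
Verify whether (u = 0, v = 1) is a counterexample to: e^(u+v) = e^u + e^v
Substituting u = 0, v = 1:
LHS = e^(0+1) = e ≈ 2.718
RHS = e^0 + e^1 = 1 + e ≈ 3.718

Since LHS ≠ RHS, this pair disproves the claim.

Answer: Yes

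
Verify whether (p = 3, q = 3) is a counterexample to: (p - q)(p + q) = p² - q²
Substituting p = 3, q = 3:
LHS = (3 - 3)(3 + 3) = 0
RHS = 3² - 3² = 0

The sides agree, so this pair does not disprove the claim.

Answer: No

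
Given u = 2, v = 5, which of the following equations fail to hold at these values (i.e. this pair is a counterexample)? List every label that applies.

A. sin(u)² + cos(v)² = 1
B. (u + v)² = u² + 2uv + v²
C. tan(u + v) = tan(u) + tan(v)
A, C

Evaluating each claim at the given values:
A. LHS = cos(5)² + sin(2)² ≈ 0.9073, RHS = 1 → fails here (LHS ≠ RHS)
B. LHS = 49, RHS = 49 → holds here (LHS = RHS)
C. LHS = tan(7) ≈ 0.8714, RHS = tan(5) + tan(2) ≈ -5.566 → fails here (LHS ≠ RHS)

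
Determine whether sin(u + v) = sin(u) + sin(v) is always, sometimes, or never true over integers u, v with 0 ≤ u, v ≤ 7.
Sometimes true

It holds at (u, v) = (0, 5) (both sides equal sin(5) ≈ -0.9589), but fails at (u, v) = (2, 7) (LHS = sin(9) ≈ 0.4121, RHS = sin(7) + sin(2) ≈ 1.566).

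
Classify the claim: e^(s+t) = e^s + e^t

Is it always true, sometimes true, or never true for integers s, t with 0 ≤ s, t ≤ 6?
The claim fails for every pair in the range. For instance at (s, t) = (4, 4): LHS = e^8 ≈ 2981, RHS = 2·e^4 ≈ 109.2.

Answer: Never true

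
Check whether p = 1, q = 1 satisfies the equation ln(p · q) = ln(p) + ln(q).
Holds

Substituting p = 1, q = 1:

LHS = ln(1 · 1) = 0
RHS = ln(1) + ln(1) = 0

LHS = RHS, so the equation holds at this point.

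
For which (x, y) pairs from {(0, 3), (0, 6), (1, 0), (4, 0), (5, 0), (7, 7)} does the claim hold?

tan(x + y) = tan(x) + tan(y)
(0, 3), (0, 6), (1, 0), (4, 0), (5, 0)

Testing each pair:
(0, 3): LHS = tan(3) ≈ -0.1425, RHS = tan(3) ≈ -0.1425 → holds
(0, 6): LHS = tan(6) ≈ -0.291, RHS = tan(6) ≈ -0.291 → holds
(1, 0): LHS = tan(1) ≈ 1.557, RHS = tan(1) ≈ 1.557 → holds
(4, 0): LHS = tan(4) ≈ 1.158, RHS = tan(4) ≈ 1.158 → holds
(5, 0): LHS = tan(5) ≈ -3.381, RHS = tan(5) ≈ -3.381 → holds
(7, 7): LHS = tan(14) ≈ 7.245, RHS = 2·tan(7) ≈ 1.743 → fails

5 of 6 pairs satisfy the claim.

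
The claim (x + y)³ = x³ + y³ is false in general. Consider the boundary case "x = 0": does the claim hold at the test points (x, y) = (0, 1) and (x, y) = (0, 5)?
Yes, holds at both test points

At (0, 1): LHS = 1, RHS = 1 → equal
At (0, 5): LHS = 125, RHS = 125 → equal

So the claim does hold at both of these boundary points, even though it is not an identity.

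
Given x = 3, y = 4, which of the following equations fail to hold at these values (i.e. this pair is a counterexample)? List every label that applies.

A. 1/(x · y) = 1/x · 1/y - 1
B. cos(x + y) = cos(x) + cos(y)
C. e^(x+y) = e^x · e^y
A, B

Evaluating each claim at the given values:
A. LHS = 1/12, RHS = -11/12 → fails here (LHS ≠ RHS)
B. LHS = cos(7) ≈ 0.7539, RHS = cos(3) + cos(4) ≈ -1.644 → fails here (LHS ≠ RHS)
C. LHS = e^7 ≈ 1097, RHS = e^7 ≈ 1097 → holds here (LHS = RHS)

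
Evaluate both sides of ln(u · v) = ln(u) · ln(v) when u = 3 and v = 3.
LHS = ln(3 · 3) = ln(9) ≈ 2.197
RHS = ln(3) · ln(3) = ln(3)² ≈ 1.207

LHS ≠ RHS (they differ by about 0.9903), so the equation does not hold here.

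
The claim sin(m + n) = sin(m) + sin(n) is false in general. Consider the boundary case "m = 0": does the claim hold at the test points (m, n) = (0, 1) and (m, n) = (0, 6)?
Yes, holds at both test points

At (0, 1): LHS = sin(1) ≈ 0.8415, RHS = sin(1) ≈ 0.8415 → equal
At (0, 6): LHS = sin(6) ≈ -0.2794, RHS = sin(6) ≈ -0.2794 → equal

So the claim does hold at both of these boundary points, even though it is not an identity.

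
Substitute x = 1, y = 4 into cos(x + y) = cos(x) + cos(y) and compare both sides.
LHS = cos(1 + 4) = cos(5) ≈ 0.2837
RHS = cos(1) + cos(4) ≈ -0.1133

LHS ≠ RHS (they differ by about 0.397), so the equation does not hold here.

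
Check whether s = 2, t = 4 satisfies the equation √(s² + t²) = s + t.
Fails

Substituting s = 2, t = 4:

LHS = √(2² + 4²) = 2·√(5) ≈ 4.472
RHS = 2 + 4 = 6

LHS ≠ RHS, so the equation does not hold at this point.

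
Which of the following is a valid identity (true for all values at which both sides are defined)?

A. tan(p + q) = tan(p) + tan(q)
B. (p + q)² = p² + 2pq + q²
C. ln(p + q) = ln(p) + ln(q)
B

A: fails at (6, 7) — LHS = tan(13) ≈ 0.463, RHS = tan(6) + tan(7) ≈ 0.5804.
B: holds — e.g. at (2, 5), both sides equal 49.
C: fails at (1, 2) — LHS = ln(3) ≈ 1.099, RHS = ln(2) ≈ 0.6931.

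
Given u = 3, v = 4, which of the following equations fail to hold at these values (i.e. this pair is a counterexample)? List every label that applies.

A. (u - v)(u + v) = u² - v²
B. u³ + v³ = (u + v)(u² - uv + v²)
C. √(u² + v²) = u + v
C

Evaluating each claim at the given values:
A. LHS = -7, RHS = -7 → holds here (LHS = RHS)
B. LHS = 91, RHS = 91 → holds here (LHS = RHS)
C. LHS = 5, RHS = 7 → fails here (LHS ≠ RHS)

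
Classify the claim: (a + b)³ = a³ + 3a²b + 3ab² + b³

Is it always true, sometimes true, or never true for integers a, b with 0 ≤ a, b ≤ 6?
The identity holds for every pair in the range. For instance at (a, b) = (2, 3): both sides equal 125.

Answer: Always true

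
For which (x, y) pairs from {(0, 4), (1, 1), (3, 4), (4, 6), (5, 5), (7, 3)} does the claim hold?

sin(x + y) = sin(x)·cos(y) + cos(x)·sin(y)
Testing each pair:
(0, 4): LHS = sin(4) ≈ -0.7568, RHS = sin(4) ≈ -0.7568 → holds
(1, 1): LHS = sin(2) ≈ 0.9093, RHS = 2·sin(1)·cos(1) ≈ 0.9093 → holds
(3, 4): LHS = sin(7) ≈ 0.657, RHS = sin(3)·cos(4) + sin(4)·cos(3) ≈ 0.657 → holds
(4, 6): LHS = sin(10) ≈ -0.544, RHS = sin(4)·cos(6) + sin(6)·cos(4) ≈ -0.544 → holds
(5, 5): LHS = sin(10) ≈ -0.544, RHS = 2·sin(5)·cos(5) ≈ -0.544 → holds
(7, 3): LHS = sin(10) ≈ -0.544, RHS = sin(7)·cos(3) + sin(3)·cos(7) ≈ -0.544 → holds

Every pair satisfies the claim.

Answer: All pairs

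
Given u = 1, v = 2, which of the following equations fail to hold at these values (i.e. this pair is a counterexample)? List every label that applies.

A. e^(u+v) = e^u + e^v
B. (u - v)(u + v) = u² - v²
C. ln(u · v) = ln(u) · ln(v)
Evaluating each claim at the given values:
A. LHS = e^3 ≈ 20.09, RHS = e + e^2 ≈ 10.11 → fails here (LHS ≠ RHS)
B. LHS = -3, RHS = -3 → holds here (LHS = RHS)
C. LHS = ln(2) ≈ 0.6931, RHS = 0 → fails here (LHS ≠ RHS)

Answer: A, C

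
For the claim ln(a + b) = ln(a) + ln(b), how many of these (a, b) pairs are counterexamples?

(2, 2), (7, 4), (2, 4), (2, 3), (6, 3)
4

Testing each pair:
(2, 2): LHS = ln(4) ≈ 1.386, RHS = 2·ln(2) ≈ 1.386 → satisfies claim
(7, 4): LHS = ln(11) ≈ 2.398, RHS = ln(4) + ln(7) ≈ 3.332 → counterexample
(2, 4): LHS = ln(6) ≈ 1.792, RHS = ln(2) + ln(4) ≈ 2.079 → counterexample
(2, 3): LHS = ln(5) ≈ 1.609, RHS = ln(2) + ln(3) ≈ 1.792 → counterexample
(6, 3): LHS = ln(9) ≈ 2.197, RHS = ln(3) + ln(6) ≈ 2.89 → counterexample

That makes 4 counterexamples.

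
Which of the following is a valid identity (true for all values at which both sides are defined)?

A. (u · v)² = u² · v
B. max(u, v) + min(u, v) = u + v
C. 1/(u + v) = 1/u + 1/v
B

A: fails at (3, 5) — LHS = 225, RHS = 45.
B: holds — e.g. at (1, 5), both sides equal 6.
C: fails at (2, 4) — LHS = 1/6, RHS = 3/4.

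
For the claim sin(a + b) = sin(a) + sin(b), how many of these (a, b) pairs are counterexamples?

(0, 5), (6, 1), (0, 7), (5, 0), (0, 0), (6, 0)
1

Testing each pair:
(0, 5): LHS = sin(5) ≈ -0.9589, RHS = sin(5) ≈ -0.9589 → satisfies claim
(6, 1): LHS = sin(7) ≈ 0.657, RHS = sin(6) + sin(1) ≈ 0.5621 → counterexample
(0, 7): LHS = sin(7) ≈ 0.657, RHS = sin(7) ≈ 0.657 → satisfies claim
(5, 0): LHS = sin(5) ≈ -0.9589, RHS = sin(5) ≈ -0.9589 → satisfies claim
(0, 0): LHS = 0, RHS = 0 → satisfies claim
(6, 0): LHS = sin(6) ≈ -0.2794, RHS = sin(6) ≈ -0.2794 → satisfies claim

That makes 1 counterexample.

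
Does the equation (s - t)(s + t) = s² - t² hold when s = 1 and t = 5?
Substituting s = 1, t = 5:

LHS = (1 - 5)(1 + 5) = -24
RHS = 1² - 5² = -24

LHS = RHS, so the equation holds at this point.

Answer: Holds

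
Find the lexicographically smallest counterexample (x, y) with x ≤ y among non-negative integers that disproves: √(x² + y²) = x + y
Substituting (1, 1) into the claim:
LHS = √(1² + 1²) = √(2) ≈ 1.414
RHS = 1 + 1 = 2

Since LHS ≠ RHS, this pair disproves the claim, and no lexicographically smaller pair (x ≤ y, non-negative integers) does.

For instance (3, 7) is also a counterexample (LHS = √(58) ≈ 7.616, RHS = 10), but it's lexicographically larger.

Answer: (x, y) = (1, 1)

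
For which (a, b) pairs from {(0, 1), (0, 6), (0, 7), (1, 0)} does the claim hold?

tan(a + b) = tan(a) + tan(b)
All pairs

Testing each pair:
(0, 1): LHS = tan(1) ≈ 1.557, RHS = tan(1) ≈ 1.557 → holds
(0, 6): LHS = tan(6) ≈ -0.291, RHS = tan(6) ≈ -0.291 → holds
(0, 7): LHS = tan(7) ≈ 0.8714, RHS = tan(7) ≈ 0.8714 → holds
(1, 0): LHS = tan(1) ≈ 1.557, RHS = tan(1) ≈ 1.557 → holds

Every pair satisfies the claim.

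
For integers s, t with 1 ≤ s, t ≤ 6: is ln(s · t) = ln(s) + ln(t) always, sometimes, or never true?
Always true

The identity holds for every pair in the range. For instance at (s, t) = (3, 2): both sides equal ln(6) ≈ 1.792.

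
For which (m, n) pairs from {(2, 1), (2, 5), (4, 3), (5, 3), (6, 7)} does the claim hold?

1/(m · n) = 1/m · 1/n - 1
Testing each pair:
(2, 1): LHS = 1/2, RHS = -1/2 → fails
(2, 5): LHS = 1/10, RHS = -9/10 → fails
(4, 3): LHS = 1/12, RHS = -11/12 → fails
(5, 3): LHS = 1/15, RHS = -14/15 → fails
(6, 7): LHS = 1/42, RHS = -41/42 → fails

No pair satisfies the claim.

Answer: None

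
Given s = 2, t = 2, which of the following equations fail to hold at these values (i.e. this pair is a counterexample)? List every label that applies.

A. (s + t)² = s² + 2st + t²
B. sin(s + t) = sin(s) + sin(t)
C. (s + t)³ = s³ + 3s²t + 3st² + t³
Evaluating each claim at the given values:
A. LHS = 16, RHS = 16 → holds here (LHS = RHS)
B. LHS = sin(4) ≈ -0.7568, RHS = 2·sin(2) ≈ 1.819 → fails here (LHS ≠ RHS)
C. LHS = 64, RHS = 64 → holds here (LHS = RHS)

Answer: B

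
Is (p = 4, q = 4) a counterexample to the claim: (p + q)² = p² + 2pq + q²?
No

Substituting p = 4, q = 4:
LHS = (4 + 4)² = 64
RHS = 4² + 2·4·4 + 4² = 64

The sides agree, so this pair does not disprove the claim.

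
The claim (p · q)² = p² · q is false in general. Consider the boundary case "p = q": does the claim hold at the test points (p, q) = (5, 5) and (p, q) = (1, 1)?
At (5, 5): LHS = 625 ≠ RHS = 125
At (1, 1): LHS = 1, RHS = 1 → equal

Answer: Only at (1, 1)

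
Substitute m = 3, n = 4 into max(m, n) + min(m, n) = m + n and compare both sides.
LHS = max(3, 4) + min(3, 4) = 7
RHS = 3 + 4 = 7

LHS = RHS: the two sides agree.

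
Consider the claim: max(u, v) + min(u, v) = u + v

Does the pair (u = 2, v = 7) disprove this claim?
No

Substituting u = 2, v = 7:
LHS = max(2, 7) + min(2, 7) = 9
RHS = 2 + 7 = 9

The sides agree, so this pair does not disprove the claim.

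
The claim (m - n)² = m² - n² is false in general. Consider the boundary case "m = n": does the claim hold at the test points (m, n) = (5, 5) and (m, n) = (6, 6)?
Yes, holds at both test points

At (5, 5): LHS = 0, RHS = 0 → equal
At (6, 6): LHS = 0, RHS = 0 → equal

So the claim does hold at both of these boundary points, even though it is not an identity.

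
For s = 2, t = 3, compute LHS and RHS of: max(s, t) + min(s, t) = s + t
LHS = max(2, 3) + min(2, 3) = 5
RHS = 2 + 3 = 5

LHS = RHS: the two sides agree.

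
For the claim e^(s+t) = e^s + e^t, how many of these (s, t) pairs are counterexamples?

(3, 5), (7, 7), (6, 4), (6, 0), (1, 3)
Testing each pair:
(3, 5): LHS = e^8 ≈ 2981, RHS = e^3 + e^5 ≈ 168.5 → counterexample
(7, 7): LHS = e^14 ≈ 1202604.3, RHS = 2·e^7 ≈ 2193 → counterexample
(6, 4): LHS = e^10 ≈ 22026.5, RHS = e^4 + e^6 ≈ 458 → counterexample
(6, 0): LHS = e^6 ≈ 403.4, RHS = 1 + e^6 ≈ 404.4 → counterexample
(1, 3): LHS = e^4 ≈ 54.6, RHS = e + e^3 ≈ 22.8 → counterexample

That makes 5 counterexamples.

Answer: 5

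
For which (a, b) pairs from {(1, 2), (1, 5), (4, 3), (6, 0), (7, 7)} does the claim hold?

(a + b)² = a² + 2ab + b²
All pairs

Testing each pair:
(1, 2): LHS = 9, RHS = 9 → holds
(1, 5): LHS = 36, RHS = 36 → holds
(4, 3): LHS = 49, RHS = 49 → holds
(6, 0): LHS = 36, RHS = 36 → holds
(7, 7): LHS = 196, RHS = 196 → holds

Every pair satisfies the claim.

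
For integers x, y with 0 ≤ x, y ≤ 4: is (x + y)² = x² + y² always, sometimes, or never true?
It holds at (x, y) = (3, 0) (both sides equal 9), but fails at (x, y) = (4, 4) (LHS = 64, RHS = 32).

Answer: Sometimes true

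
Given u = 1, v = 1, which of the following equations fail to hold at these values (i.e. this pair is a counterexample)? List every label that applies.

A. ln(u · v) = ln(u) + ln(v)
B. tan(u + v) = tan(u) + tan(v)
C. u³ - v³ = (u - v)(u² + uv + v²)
Evaluating each claim at the given values:
A. LHS = 0, RHS = 0 → holds here (LHS = RHS)
B. LHS = tan(2) ≈ -2.185, RHS = 2·tan(1) ≈ 3.115 → fails here (LHS ≠ RHS)
C. LHS = 0, RHS = 0 → holds here (LHS = RHS)

Answer: B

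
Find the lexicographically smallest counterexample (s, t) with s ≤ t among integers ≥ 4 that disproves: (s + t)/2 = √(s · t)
Substituting (4, 5) into the claim:
LHS = (4 + 5)/2 = 9/2
RHS = √(4 · 5) = 2·√(5) ≈ 4.472

Since LHS ≠ RHS, this pair disproves the claim, and no lexicographically smaller pair (s ≤ t, integers ≥ 4) does.

For instance (9, 10) is also a counterexample (LHS = 19/2, RHS = 3·√(10) ≈ 9.487), but it's lexicographically larger.

Answer: (s, t) = (4, 5)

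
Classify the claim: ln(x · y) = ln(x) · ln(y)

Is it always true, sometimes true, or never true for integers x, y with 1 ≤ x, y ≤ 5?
Sometimes true

It holds at (x, y) = (1, 1) (both sides equal 0), but fails at (x, y) = (5, 5) (LHS = ln(25) ≈ 3.219, RHS = ln(5)² ≈ 2.59).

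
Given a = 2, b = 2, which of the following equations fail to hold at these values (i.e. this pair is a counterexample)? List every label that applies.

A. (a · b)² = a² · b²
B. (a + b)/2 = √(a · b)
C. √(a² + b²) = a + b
Evaluating each claim at the given values:
A. LHS = 16, RHS = 16 → holds here (LHS = RHS)
B. LHS = 2, RHS = 2 → holds here (LHS = RHS)
C. LHS = 2·√(2) ≈ 2.828, RHS = 4 → fails here (LHS ≠ RHS)

Answer: C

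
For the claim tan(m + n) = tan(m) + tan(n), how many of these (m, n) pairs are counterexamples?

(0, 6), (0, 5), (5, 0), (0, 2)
0

Testing each pair:
(0, 6): LHS = tan(6) ≈ -0.291, RHS = tan(6) ≈ -0.291 → satisfies claim
(0, 5): LHS = tan(5) ≈ -3.381, RHS = tan(5) ≈ -3.381 → satisfies claim
(5, 0): LHS = tan(5) ≈ -3.381, RHS = tan(5) ≈ -3.381 → satisfies claim
(0, 2): LHS = tan(2) ≈ -2.185, RHS = tan(2) ≈ -2.185 → satisfies claim

That makes 0 counterexamples.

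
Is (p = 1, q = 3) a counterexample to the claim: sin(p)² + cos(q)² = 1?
Substituting p = 1, q = 3:
LHS = sin(1)² + cos(3)² ≈ 1.688
RHS = 1

Since LHS ≠ RHS, this pair disproves the claim.

Answer: Yes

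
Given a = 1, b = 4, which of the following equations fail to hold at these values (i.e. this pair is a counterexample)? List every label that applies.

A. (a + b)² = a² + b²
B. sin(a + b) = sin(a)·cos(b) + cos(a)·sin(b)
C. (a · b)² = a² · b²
A

Evaluating each claim at the given values:
A. LHS = 25, RHS = 17 → fails here (LHS ≠ RHS)
B. LHS = sin(5) ≈ -0.9589, RHS = sin(1)·cos(4) + sin(4)·cos(1) ≈ -0.9589 → holds here (LHS = RHS)
C. LHS = 16, RHS = 16 → holds here (LHS = RHS)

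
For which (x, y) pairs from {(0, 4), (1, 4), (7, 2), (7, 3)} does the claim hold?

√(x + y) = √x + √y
(0, 4)

Testing each pair:
(0, 4): LHS = 2, RHS = 2 → holds
(1, 4): LHS = √(5) ≈ 2.236, RHS = 3 → fails
(7, 2): LHS = 3, RHS = √(2) + √(7) ≈ 4.06 → fails
(7, 3): LHS = √(10) ≈ 3.162, RHS = √(3) + √(7) ≈ 4.378 → fails

1 of 4 pairs satisfies the claim.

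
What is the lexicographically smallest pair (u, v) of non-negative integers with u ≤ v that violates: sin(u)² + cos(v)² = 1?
Substituting (0, 1) into the claim:
LHS = sin(0)² + cos(1)² = cos(1)² ≈ 0.2919
RHS = 1

Since LHS ≠ RHS, this pair disproves the claim, and no lexicographically smaller pair (u ≤ v, non-negative integers) does.

For instance (3, 4) is also a counterexample (LHS = sin(3)² + cos(4)² ≈ 0.4472, RHS = 1), but it's lexicographically larger.

Answer: (u, v) = (0, 1)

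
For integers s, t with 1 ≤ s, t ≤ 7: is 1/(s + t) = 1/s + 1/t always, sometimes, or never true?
The claim fails for every pair in the range. For instance at (s, t) = (6, 7): LHS = 1/13, RHS = 13/42.

Answer: Never true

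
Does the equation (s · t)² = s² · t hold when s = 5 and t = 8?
Fails

Substituting s = 5, t = 8:

LHS = (5 · 8)² = 1600
RHS = 5² · 8 = 200

LHS ≠ RHS, so the equation does not hold at this point.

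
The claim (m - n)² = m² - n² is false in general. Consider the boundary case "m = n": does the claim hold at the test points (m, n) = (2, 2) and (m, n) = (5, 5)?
At (2, 2): LHS = 0, RHS = 0 → equal
At (5, 5): LHS = 0, RHS = 0 → equal

So the claim does hold at both of these boundary points, even though it is not an identity.

Answer: Yes, holds at both test points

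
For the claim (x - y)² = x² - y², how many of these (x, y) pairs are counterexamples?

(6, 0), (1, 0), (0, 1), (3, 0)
1

Testing each pair:
(6, 0): LHS = 36, RHS = 36 → satisfies claim
(1, 0): LHS = 1, RHS = 1 → satisfies claim
(0, 1): LHS = 1, RHS = -1 → counterexample
(3, 0): LHS = 9, RHS = 9 → satisfies claim

That makes 1 counterexample.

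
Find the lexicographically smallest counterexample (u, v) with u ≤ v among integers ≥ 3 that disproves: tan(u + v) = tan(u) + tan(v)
Substituting (3, 3) into the claim:
LHS = tan(3 + 3) = tan(6) ≈ -0.291
RHS = tan(3) + tan(3) = 2·tan(3) ≈ -0.2851

Since LHS ≠ RHS, this pair disproves the claim, and no lexicographically smaller pair (u ≤ v, integers ≥ 3) does.

For instance (3, 10) is also a counterexample (LHS = tan(13) ≈ 0.463, RHS = tan(3) + tan(10) ≈ 0.5058), but it's lexicographically larger.

Answer: (u, v) = (3, 3)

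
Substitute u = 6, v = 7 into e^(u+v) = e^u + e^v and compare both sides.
LHS = e^(6+7) = e^13 ≈ 442413.4
RHS = e^6 + e^7 ≈ 1500

LHS ≠ RHS (they differ by about 440913.3), so the equation does not hold here.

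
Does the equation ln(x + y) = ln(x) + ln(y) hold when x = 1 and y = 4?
Fails

Substituting x = 1, y = 4:

LHS = ln(1 + 4) = ln(5) ≈ 1.609
RHS = ln(1) + ln(4) = ln(4) ≈ 1.386

LHS ≠ RHS, so the equation does not hold at this point.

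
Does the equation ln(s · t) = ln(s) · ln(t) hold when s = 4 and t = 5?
Fails

Substituting s = 4, t = 5:

LHS = ln(4 · 5) = ln(20) ≈ 2.996
RHS = ln(4) · ln(5) ≈ 2.231

LHS ≠ RHS, so the equation does not hold at this point.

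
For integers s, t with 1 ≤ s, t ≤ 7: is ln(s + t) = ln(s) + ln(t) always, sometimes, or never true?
It holds at (s, t) = (2, 2) (both sides equal ln(4) ≈ 1.386), but fails at (s, t) = (6, 2) (LHS = ln(8) ≈ 2.079, RHS = ln(2) + ln(6) ≈ 2.485).

Answer: Sometimes true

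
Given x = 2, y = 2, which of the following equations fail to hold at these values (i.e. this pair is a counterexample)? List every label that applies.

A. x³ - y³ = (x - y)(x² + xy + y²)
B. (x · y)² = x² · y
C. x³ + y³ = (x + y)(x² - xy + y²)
B

Evaluating each claim at the given values:
A. LHS = 0, RHS = 0 → holds here (LHS = RHS)
B. LHS = 16, RHS = 8 → fails here (LHS ≠ RHS)
C. LHS = 16, RHS = 16 → holds here (LHS = RHS)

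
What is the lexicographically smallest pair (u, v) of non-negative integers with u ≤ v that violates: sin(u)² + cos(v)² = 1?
Substituting (0, 1) into the claim:
LHS = sin(0)² + cos(1)² = cos(1)² ≈ 0.2919
RHS = 1

Since LHS ≠ RHS, this pair disproves the claim, and no lexicographically smaller pair (u ≤ v, non-negative integers) does.

For instance (4, 6) is also a counterexample (LHS = sin(4)² + cos(6)² ≈ 1.495, RHS = 1), but it's lexicographically larger.

Answer: (u, v) = (0, 1)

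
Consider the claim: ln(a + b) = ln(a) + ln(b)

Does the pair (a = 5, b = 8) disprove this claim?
Yes

Substituting a = 5, b = 8:
LHS = ln(5 + 8) = ln(13) ≈ 2.565
RHS = ln(5) + ln(8) ≈ 3.689

Since LHS ≠ RHS, this pair disproves the claim.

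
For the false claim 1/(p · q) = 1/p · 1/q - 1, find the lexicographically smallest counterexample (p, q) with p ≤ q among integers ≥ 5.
Substituting (5, 5) into the claim:
LHS = 1/(5 · 5) = 1/25
RHS = 1/5 · 1/5 - 1 = -24/25

Since LHS ≠ RHS, this pair disproves the claim, and no lexicographically smaller pair (p ≤ q, integers ≥ 5) does.

For instance (9, 9) is also a counterexample (LHS = 1/81, RHS = -80/81), but it's lexicographically larger.

Answer: (p, q) = (5, 5)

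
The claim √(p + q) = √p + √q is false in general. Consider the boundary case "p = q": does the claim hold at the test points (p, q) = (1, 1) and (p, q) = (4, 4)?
At (1, 1): LHS = √(2) ≈ 1.414 ≠ RHS = 2
At (4, 4): LHS = 2·√(2) ≈ 2.828 ≠ RHS = 4

Answer: No, fails at both test points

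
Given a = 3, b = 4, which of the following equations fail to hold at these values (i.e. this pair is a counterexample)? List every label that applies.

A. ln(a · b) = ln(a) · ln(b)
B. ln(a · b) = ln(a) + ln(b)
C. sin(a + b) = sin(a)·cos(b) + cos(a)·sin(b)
Evaluating each claim at the given values:
A. LHS = ln(12) ≈ 2.485, RHS = ln(3)·ln(4) ≈ 1.523 → fails here (LHS ≠ RHS)
B. LHS = ln(12) ≈ 2.485, RHS = ln(3) + ln(4) ≈ 2.485 → holds here (LHS = RHS)
C. LHS = sin(7) ≈ 0.657, RHS = sin(3)·cos(4) + sin(4)·cos(3) ≈ 0.657 → holds here (LHS = RHS)

Answer: A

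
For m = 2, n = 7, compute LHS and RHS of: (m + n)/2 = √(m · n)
LHS = (2 + 7)/2 = 9/2
RHS = √(2 · 7) = √(14) ≈ 3.742

LHS ≠ RHS (they differ by about 0.7583), so the equation does not hold here.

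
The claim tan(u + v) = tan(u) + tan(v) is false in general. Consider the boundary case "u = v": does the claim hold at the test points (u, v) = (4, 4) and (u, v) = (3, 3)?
No, fails at both test points

At (4, 4): LHS = tan(8) ≈ -6.8 ≠ RHS = 2·tan(4) ≈ 2.316
At (3, 3): LHS = tan(6) ≈ -0.291 ≠ RHS = 2·tan(3) ≈ -0.2851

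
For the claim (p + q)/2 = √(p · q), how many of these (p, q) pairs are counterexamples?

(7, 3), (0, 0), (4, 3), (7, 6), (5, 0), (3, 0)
Testing each pair:
(7, 3): LHS = 5, RHS = √(21) ≈ 4.583 → counterexample
(0, 0): LHS = 0, RHS = 0 → satisfies claim
(4, 3): LHS = 7/2, RHS = 2·√(3) ≈ 3.464 → counterexample
(7, 6): LHS = 13/2, RHS = √(42) ≈ 6.481 → counterexample
(5, 0): LHS = 5/2, RHS = 0 → counterexample
(3, 0): LHS = 3/2, RHS = 0 → counterexample

That makes 5 counterexamples.

Answer: 5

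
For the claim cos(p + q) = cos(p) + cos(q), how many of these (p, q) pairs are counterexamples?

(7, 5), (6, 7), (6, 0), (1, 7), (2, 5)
5

Testing each pair:
(7, 5): LHS = cos(12) ≈ 0.8439, RHS = cos(5) + cos(7) ≈ 1.038 → counterexample
(6, 7): LHS = cos(13) ≈ 0.9074, RHS = cos(7) + cos(6) ≈ 1.714 → counterexample
(6, 0): LHS = cos(6) ≈ 0.9602, RHS = cos(6) + 1 ≈ 1.96 → counterexample
(1, 7): LHS = cos(8) ≈ -0.1455, RHS = cos(1) + cos(7) ≈ 1.294 → counterexample
(2, 5): LHS = cos(7) ≈ 0.7539, RHS = cos(2) + cos(5) ≈ -0.1325 → counterexample

That makes 5 counterexamples.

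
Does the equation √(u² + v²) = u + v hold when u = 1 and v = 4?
Fails

Substituting u = 1, v = 4:

LHS = √(1² + 4²) = √(17) ≈ 4.123
RHS = 1 + 4 = 5

LHS ≠ RHS, so the equation does not hold at this point.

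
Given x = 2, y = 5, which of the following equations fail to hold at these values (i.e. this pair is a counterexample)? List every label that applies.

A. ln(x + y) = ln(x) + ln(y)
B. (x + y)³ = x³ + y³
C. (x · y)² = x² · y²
Evaluating each claim at the given values:
A. LHS = ln(7) ≈ 1.946, RHS = ln(2) + ln(5) ≈ 2.303 → fails here (LHS ≠ RHS)
B. LHS = 343, RHS = 133 → fails here (LHS ≠ RHS)
C. LHS = 100, RHS = 100 → holds here (LHS = RHS)

Answer: A, B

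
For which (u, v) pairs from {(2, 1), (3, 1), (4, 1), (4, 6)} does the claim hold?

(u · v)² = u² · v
Testing each pair:
(2, 1): LHS = 4, RHS = 4 → holds
(3, 1): LHS = 9, RHS = 9 → holds
(4, 1): LHS = 16, RHS = 16 → holds
(4, 6): LHS = 576, RHS = 96 → fails

3 of 4 pairs satisfy the claim.

Answer: (2, 1), (3, 1), (4, 1)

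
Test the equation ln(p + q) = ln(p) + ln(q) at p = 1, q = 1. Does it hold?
Substituting p = 1, q = 1:

LHS = ln(1 + 1) = ln(2) ≈ 0.6931
RHS = ln(1) + ln(1) = 0

LHS ≠ RHS, so the equation does not hold at this point.

Answer: Fails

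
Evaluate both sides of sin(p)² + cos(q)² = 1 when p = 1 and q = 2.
LHS = sin(1)² + cos(2)² ≈ 0.8813
RHS = 1

LHS ≠ RHS (they differ by about 0.1187), so the equation does not hold here.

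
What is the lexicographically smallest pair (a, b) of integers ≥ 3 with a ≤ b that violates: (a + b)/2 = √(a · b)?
(a, b) = (3, 4)

At (3, 3): both sides equal 3, so it holds there.

Substituting (3, 4) into the claim:
LHS = (3 + 4)/2 = 7/2
RHS = √(3 · 4) = 2·√(3) ≈ 3.464

Since LHS ≠ RHS, this pair disproves the claim, and no lexicographically smaller pair (a ≤ b, integers ≥ 3) does.

For instance (7, 9) is also a counterexample (LHS = 8, RHS = 3·√(7) ≈ 7.937), but it's lexicographically larger.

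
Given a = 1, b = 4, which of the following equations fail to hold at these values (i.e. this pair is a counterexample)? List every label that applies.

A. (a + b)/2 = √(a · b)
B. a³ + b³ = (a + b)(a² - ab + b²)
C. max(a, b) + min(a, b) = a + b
A

Evaluating each claim at the given values:
A. LHS = 5/2, RHS = 2 → fails here (LHS ≠ RHS)
B. LHS = 65, RHS = 65 → holds here (LHS = RHS)
C. LHS = 5, RHS = 5 → holds here (LHS = RHS)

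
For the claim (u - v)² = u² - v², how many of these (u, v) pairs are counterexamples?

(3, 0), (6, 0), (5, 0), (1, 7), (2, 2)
Testing each pair:
(3, 0): LHS = 9, RHS = 9 → satisfies claim
(6, 0): LHS = 36, RHS = 36 → satisfies claim
(5, 0): LHS = 25, RHS = 25 → satisfies claim
(1, 7): LHS = 36, RHS = -48 → counterexample
(2, 2): LHS = 0, RHS = 0 → satisfies claim

That makes 1 counterexample.

Answer: 1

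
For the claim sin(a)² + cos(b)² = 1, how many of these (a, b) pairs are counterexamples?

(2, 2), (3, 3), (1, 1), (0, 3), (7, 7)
1

Testing each pair:
(2, 2): LHS = cos(2)² + sin(2)² = 1, RHS = 1 → satisfies claim
(3, 3): LHS = sin(3)² + cos(3)² = 1, RHS = 1 → satisfies claim
(1, 1): LHS = cos(1)² + sin(1)² = 1, RHS = 1 → satisfies claim
(0, 3): LHS = cos(3)² ≈ 0.9801, RHS = 1 → counterexample
(7, 7): LHS = sin(7)² + cos(7)² = 1, RHS = 1 → satisfies claim

That makes 1 counterexample.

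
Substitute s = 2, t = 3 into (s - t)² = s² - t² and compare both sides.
LHS = (2 - 3)² = 1
RHS = 2² - 3² = -5

LHS ≠ RHS, so the equation does not hold here.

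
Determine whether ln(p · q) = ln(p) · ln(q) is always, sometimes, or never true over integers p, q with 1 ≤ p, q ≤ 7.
Sometimes true

It holds at (p, q) = (1, 1) (both sides equal 0), but fails at (p, q) = (1, 5) (LHS = ln(5) ≈ 1.609, RHS = 0).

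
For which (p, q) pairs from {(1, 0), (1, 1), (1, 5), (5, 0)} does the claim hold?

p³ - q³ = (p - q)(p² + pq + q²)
All pairs

Testing each pair:
(1, 0): LHS = 1, RHS = 1 → holds
(1, 1): LHS = 0, RHS = 0 → holds
(1, 5): LHS = -124, RHS = -124 → holds
(5, 0): LHS = 125, RHS = 125 → holds

Every pair satisfies the claim.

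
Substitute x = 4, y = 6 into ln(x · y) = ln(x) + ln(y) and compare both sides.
LHS = ln(4 · 6) = ln(24) ≈ 3.178
RHS = ln(4) + ln(6) ≈ 3.178

LHS = RHS: the two sides agree.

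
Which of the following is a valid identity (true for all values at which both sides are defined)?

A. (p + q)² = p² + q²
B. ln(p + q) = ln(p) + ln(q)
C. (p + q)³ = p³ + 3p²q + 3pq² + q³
C

A: fails at (3, 7) — LHS = 100, RHS = 58.
B: fails at (3, 3) — LHS = ln(6) ≈ 1.792, RHS = 2·ln(3) ≈ 2.197.
C: holds — e.g. at (2, 3), both sides equal 125.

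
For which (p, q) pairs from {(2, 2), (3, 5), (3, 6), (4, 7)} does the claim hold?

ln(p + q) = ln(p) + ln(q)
(2, 2)

Testing each pair:
(2, 2): LHS = ln(4) ≈ 1.386, RHS = 2·ln(2) ≈ 1.386 → holds
(3, 5): LHS = ln(8) ≈ 2.079, RHS = ln(3) + ln(5) ≈ 2.708 → fails
(3, 6): LHS = ln(9) ≈ 2.197, RHS = ln(3) + ln(6) ≈ 2.89 → fails
(4, 7): LHS = ln(11) ≈ 2.398, RHS = ln(4) + ln(7) ≈ 3.332 → fails

1 of 4 pairs satisfies the claim.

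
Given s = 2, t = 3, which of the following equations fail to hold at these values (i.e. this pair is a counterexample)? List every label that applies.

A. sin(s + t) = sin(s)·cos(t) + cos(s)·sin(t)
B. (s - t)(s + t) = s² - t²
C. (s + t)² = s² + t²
Evaluating each claim at the given values:
A. LHS = sin(5) ≈ -0.9589, RHS = sin(2)·cos(3) + sin(3)·cos(2) ≈ -0.9589 → holds here (LHS = RHS)
B. LHS = -5, RHS = -5 → holds here (LHS = RHS)
C. LHS = 25, RHS = 13 → fails here (LHS ≠ RHS)

Answer: C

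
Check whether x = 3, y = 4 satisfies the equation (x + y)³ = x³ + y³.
Fails

Substituting x = 3, y = 4:

LHS = (3 + 4)³ = 343
RHS = 3³ + 4³ = 91

LHS ≠ RHS, so the equation does not hold at this point.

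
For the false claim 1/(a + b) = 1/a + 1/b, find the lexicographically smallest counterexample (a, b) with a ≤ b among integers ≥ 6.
(a, b) = (6, 6)

Substituting (6, 6) into the claim:
LHS = 1/(6 + 6) = 1/12
RHS = 1/6 + 1/6 = 1/3

Since LHS ≠ RHS, this pair disproves the claim, and no lexicographically smaller pair (a ≤ b, integers ≥ 6) does.

For instance (9, 9) is also a counterexample (LHS = 1/18, RHS = 2/9), but it's lexicographically larger.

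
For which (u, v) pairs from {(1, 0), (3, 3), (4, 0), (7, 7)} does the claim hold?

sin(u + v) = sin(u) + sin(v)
(1, 0), (4, 0)

Testing each pair:
(1, 0): LHS = sin(1) ≈ 0.8415, RHS = sin(1) ≈ 0.8415 → holds
(3, 3): LHS = sin(6) ≈ -0.2794, RHS = 2·sin(3) ≈ 0.2822 → fails
(4, 0): LHS = sin(4) ≈ -0.7568, RHS = sin(4) ≈ -0.7568 → holds
(7, 7): LHS = sin(14) ≈ 0.9906, RHS = 2·sin(7) ≈ 1.314 → fails

2 of 4 pairs satisfy the claim.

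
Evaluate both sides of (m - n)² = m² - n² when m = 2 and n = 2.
LHS = (2 - 2)² = 0
RHS = 2² - 2² = 0

LHS = RHS: the two sides agree.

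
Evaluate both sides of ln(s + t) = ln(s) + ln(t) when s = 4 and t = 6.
LHS = ln(4 + 6) = ln(10) ≈ 2.303
RHS = ln(4) + ln(6) ≈ 3.178

LHS ≠ RHS (they differ by about 0.8755), so the equation does not hold here.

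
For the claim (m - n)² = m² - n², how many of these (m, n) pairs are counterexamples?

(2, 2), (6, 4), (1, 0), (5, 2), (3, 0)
2

Testing each pair:
(2, 2): LHS = 0, RHS = 0 → satisfies claim
(6, 4): LHS = 4, RHS = 20 → counterexample
(1, 0): LHS = 1, RHS = 1 → satisfies claim
(5, 2): LHS = 9, RHS = 21 → counterexample
(3, 0): LHS = 9, RHS = 9 → satisfies claim

That makes 2 counterexamples.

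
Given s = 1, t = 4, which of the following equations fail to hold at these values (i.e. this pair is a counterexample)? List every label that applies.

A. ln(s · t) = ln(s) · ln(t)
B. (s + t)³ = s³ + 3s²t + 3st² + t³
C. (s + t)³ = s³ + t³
Evaluating each claim at the given values:
A. LHS = ln(4) ≈ 1.386, RHS = 0 → fails here (LHS ≠ RHS)
B. LHS = 125, RHS = 125 → holds here (LHS = RHS)
C. LHS = 125, RHS = 65 → fails here (LHS ≠ RHS)

Answer: A, C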